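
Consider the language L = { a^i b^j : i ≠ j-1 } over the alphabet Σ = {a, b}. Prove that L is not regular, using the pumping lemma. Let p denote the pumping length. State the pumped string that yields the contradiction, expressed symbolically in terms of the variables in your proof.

Toward a contradiction, assume L is regular with pumping length p.
Choose w = a^p b^{p+p!+1}. Since p ≠ (p+p!+1)-1 = p+p!, w ∈ L; and |w| ≥ p.
Write w = xyz as guaranteed by the lemma, with |xy| ≤ p and |y| ≥ 1.
Since the first p symbols of w are all a's and |xy| ≤ p, y lies entirely in the leading a-block: y = a^k for some k with 1 ≤ k ≤ p.
Since 1 ≤ k ≤ p, k divides p!; set t = 1 + p!/k. Then xy^t z has p + (p!/k)·k = p + p! copies of a. Now the a-count is p+p! and (b-count)-1 = (p+p!+1)-1 = p+p!, so i ≠ j-1 fails. So xy^t z = a^{p+p!} b^{p+p!+1} ∉ L.
This is a contradiction; hence L is not regular.

a^{p+p!} b^{p+p!+1}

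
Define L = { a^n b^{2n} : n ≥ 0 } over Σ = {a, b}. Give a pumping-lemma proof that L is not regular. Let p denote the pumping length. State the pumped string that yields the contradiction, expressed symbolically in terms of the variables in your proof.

a^{p+k} b^{2p}

Assume L is regular; let p be its pumping constant.
Choose w = a^p b^{2p}, which is in L with |w| = 3p ≥ p.
Write w = xyz as guaranteed by the lemma, with |xy| ≤ p and y is nonempty.
Since the first p symbols of w are all a's and |xy| ≤ p, y lies entirely in the leading a-block: y = a^k for some k with 1 ≤ k ≤ p.
Pump with i = 2: xy^2z = a^{p+k} b^{2p}. For this to lie in L we would need 2p = 2(p+k), which forces k = 0. But k ≥ 1, so xy^2z ∉ L.
Contradiction. Therefore L is not regular.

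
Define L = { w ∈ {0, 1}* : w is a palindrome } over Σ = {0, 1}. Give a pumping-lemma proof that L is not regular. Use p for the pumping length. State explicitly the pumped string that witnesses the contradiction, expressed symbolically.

0^{p+k} 1 0^p

Suppose for contradiction that L is regular, and let p be the pumping length.
Take w = 0^p 1 0^p, a palindrome of length 2p+1 ≥ p.
By the pumping lemma, w = xyz with |xy| ≤ p and y is nonempty.
Because |xy| ≤ p and w begins with p copies of 0, we have y = 0^k with 1 ≤ k ≤ p.
Pump with i = 2: xy^2z = 0^{p+k} 1 0^p. Its reverse is 0^p 1 0^{p+k}, which differs from xy^2z since k ≥ 1. So xy^2z is not a palindrome and xy^2z ∉ L.
This contradicts the pumping lemma, so L is not regular.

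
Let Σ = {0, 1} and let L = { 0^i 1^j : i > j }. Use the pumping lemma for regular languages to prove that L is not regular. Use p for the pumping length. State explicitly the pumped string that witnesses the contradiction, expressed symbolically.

0^{p+1-k} 1^p

Suppose for contradiction that L is regular, and let p be the pumping length.
Choose w = 0^{p+1} 1^p ∈ L, with |w| = 2p+1 ≥ p.
The pumping lemma gives a decomposition w = xyz where |xy| ≤ p and |y| ≥ 1.
The first p characters of w are 0's, so xy (and hence y) consists only of 0's. Write y = 0^k, 1 ≤ k ≤ p.
Consider xy^0z = xz = 0^{p+1-k} 1^p. Since k ≥ 1, the 0-count p+1-k is at most p, so i > j fails; thus xz ∉ L.
This is a contradiction; hence L is not regular.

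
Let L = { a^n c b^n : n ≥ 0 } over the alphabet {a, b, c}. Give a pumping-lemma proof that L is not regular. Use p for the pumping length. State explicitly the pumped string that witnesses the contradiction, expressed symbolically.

Assume L is regular. Let p be the pumping length given by the pumping lemma.
Take w = a^p c b^p ∈ L with |w| = 2p+1 ≥ p.
Write w = xyz as guaranteed by the lemma, with |xy| ≤ p and |y| ≥ 1.
Since the first p symbols of w are all a's and |xy| ≤ p, y lies entirely in the leading a-block: y = a^k for some k with 1 ≤ k ≤ p.
Pump with i = 2: xy^2z = a^{p+k} c b^p, which would require p+k = p. But k ≥ 1, so xy^2z ∉ L.
This is a contradiction; hence L is not regular.

a^{p+k} c b^p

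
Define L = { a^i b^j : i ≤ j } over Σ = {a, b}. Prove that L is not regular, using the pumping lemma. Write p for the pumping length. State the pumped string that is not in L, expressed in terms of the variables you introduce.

Toward a contradiction, assume L is regular with pumping length p.
Choose w = a^p b^p ∈ L, with |w| = 2p ≥ p.
By the pumping lemma, w = xyz with |xy| ≤ p and y is nonempty.
Since the first p symbols of w are all a's and |xy| ≤ p, y lies entirely in the leading a-block: y = a^k for some k with 1 ≤ k ≤ p.
Consider xy^2z = a^{p+k} b^p. Since k ≥ 1, the a-count p+k exceeds the b-count p, so i ≤ j fails; thus xy^2z ∉ L.
Contradiction. Therefore L is not regular.

a^{p+k} b^p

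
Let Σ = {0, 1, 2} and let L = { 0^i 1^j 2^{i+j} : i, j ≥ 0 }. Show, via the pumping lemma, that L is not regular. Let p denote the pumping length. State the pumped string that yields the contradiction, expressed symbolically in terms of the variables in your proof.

Toward a contradiction, assume L is regular with pumping length p.
Take w = 0^p 1^p 2^{2p} ∈ L (with i=j=p, i+j=2p), |w| = 4p ≥ p.
The pumping lemma gives a decomposition w = xyz where |xy| ≤ p and y is nonempty.
Because |xy| ≤ p and w begins with p copies of 0, we have y = 0^k with 1 ≤ k ≤ p.
Consider xy^2z = 0^{p+k} 1^p 2^{2p}. Now the 0- and 1-counts sum to 2p+k, but the 2-count is 2p ≠ 2p+k. So xy^2z ∉ L.
This contradicts the pumping lemma, so L is not regular.

0^{p+k} 1^p 2^{2p}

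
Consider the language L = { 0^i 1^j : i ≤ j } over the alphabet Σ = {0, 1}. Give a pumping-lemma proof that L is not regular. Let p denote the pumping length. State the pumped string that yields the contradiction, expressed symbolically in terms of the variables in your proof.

Suppose for contradiction that L is regular, and let p be the pumping length.
Choose w = 0^p 1^p ∈ L, with |w| = 2p ≥ p.
The pumping lemma gives a decomposition w = xyz where |xy| ≤ p and |y| > 0.
Since the first p symbols of w are all 0's and |xy| ≤ p, y lies entirely in the leading 0-block: y = 0^k for some k with 1 ≤ k ≤ p.
Consider xy^2z = 0^{p+k} 1^p. Since k ≥ 1, the 0-count p+k exceeds the 1-count p, so i ≤ j fails; thus xy^2z ∉ L.
Contradiction. Therefore L is not regular.

0^{p+k} 1^p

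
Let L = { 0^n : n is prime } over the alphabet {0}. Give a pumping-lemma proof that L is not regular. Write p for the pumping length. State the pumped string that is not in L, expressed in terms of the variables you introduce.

0^{q(1+k)}

Assume L is regular; let p be its pumping constant.
Let q be a prime with q ≥ p+2 (infinitely many primes exist), and take w = 0^q ∈ L with |w| = q ≥ p.
Write w = xyz as guaranteed by the lemma, with |xy| ≤ p and y is nonempty.
Then y = 0^k for some k with 1 ≤ k ≤ p.
Since 1 ≤ k ≤ p, |xz| = q-k. Pump with i = q+1: |xy^{q+1}z| = (q-k)+(q+1)k = q+qk = q(1+k), which is composite (both factors ≥ 2). So xy^{q+1}z = 0^{q(1+k)} ∉ L.
Contradiction. Therefore L is not regular.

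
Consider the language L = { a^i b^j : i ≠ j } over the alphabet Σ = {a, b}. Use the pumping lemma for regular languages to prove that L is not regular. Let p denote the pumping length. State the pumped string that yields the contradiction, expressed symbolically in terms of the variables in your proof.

a^{p+p!} b^{p+p!}

Assume L is regular. Let p be the pumping length given by the pumping lemma.
Choose w = a^p b^{p+p!}. Since p ≠ p+p!, w ∈ L; and |w| ≥ p.
Write w = xyz as guaranteed by the lemma, with |xy| ≤ p and |y| > 0.
The first p characters of w are a's, so xy (and hence y) consists only of a's. Write y = a^k, 1 ≤ k ≤ p.
Since 1 ≤ k ≤ p, k divides p!; set t = 1 + p!/k. Then xy^t z has p + (p!/k)·k = p + p! copies of a. Now the a-count equals the b-count, so i ≠ j fails. So xy^t z = a^{p+p!} b^{p+p!} ∉ L.
This contradicts the pumping lemma, so L is not regular.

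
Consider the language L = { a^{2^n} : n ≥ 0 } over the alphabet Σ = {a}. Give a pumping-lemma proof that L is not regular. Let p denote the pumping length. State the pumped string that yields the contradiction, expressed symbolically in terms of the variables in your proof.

a^{2^p+k}

Suppose for contradiction that L is regular, and let p be the pumping length.
Take w = a^{2^p} ∈ L with |w| = 2^p ≥ p.
Write w = xyz as guaranteed by the lemma, with |xy| ≤ p and |y| ≥ 1.
Then y = a^k for some k with 1 ≤ k ≤ p.
Pump with i = 2: xy^2z = a^{2^p+k}. Since 1 ≤ k ≤ p < 2^p, we have 2^p < 2^p+k < 2^{p+1}, so 2^p+k is not a power of 2. So xy^2z ∉ L.
Contradiction. Therefore L is not regular.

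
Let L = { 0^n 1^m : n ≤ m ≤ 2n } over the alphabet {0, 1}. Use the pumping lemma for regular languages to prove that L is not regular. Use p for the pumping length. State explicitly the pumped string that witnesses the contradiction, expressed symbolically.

Toward a contradiction, assume L is regular with pumping length p.
Take w = 0^p 1^p ∈ L (since p ≤ p ≤ 2p), with |w| = 2p ≥ p.
By the pumping lemma, w = xyz with |xy| ≤ p and |y| ≥ 1.
The first p characters of w are 0's, so xy (and hence y) consists only of 0's. Write y = 0^k, 1 ≤ k ≤ p.
Pump with i = 2: xy^2z = 0^{p+k} 1^p. Now n = p+k > p = m, so the condition n ≤ m fails. Thus xy^2z ∉ L.
This contradicts the pumping lemma, so L is not regular.

0^{p+k} 1^p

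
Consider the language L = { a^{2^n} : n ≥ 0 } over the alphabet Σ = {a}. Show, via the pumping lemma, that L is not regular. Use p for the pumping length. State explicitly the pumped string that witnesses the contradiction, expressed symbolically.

a^{2^p+k}

Assume L is regular. Let p be the pumping length given by the pumping lemma.
Take w = a^{2^p} ∈ L with |w| = 2^p ≥ p.
The pumping lemma gives a decomposition w = xyz where |xy| ≤ p and |y| > 0.
Then y = a^k for some k with 1 ≤ k ≤ p.
Pump with i = 2: xy^2z = a^{2^p+k}. Since 1 ≤ k ≤ p < 2^p, we have 2^p < 2^p+k < 2^{p+1}, so 2^p+k is not a power of 2. So xy^2z ∉ L.
This is a contradiction; hence L is not regular.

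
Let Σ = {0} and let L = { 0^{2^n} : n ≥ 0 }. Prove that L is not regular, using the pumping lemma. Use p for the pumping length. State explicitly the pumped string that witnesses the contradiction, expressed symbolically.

Assume L is regular; let p be its pumping constant.
Take w = 0^{2^p} ∈ L with |w| = 2^p ≥ p.
Write w = xyz as guaranteed by the lemma, with |xy| ≤ p and y is nonempty.
Then y = 0^k for some k with 1 ≤ k ≤ p.
Pump with i = 2: xy^2z = 0^{2^p+k}. Since 1 ≤ k ≤ p < 2^p, we have 2^p < 2^p+k < 2^{p+1}, so 2^p+k is not a power of 2. So xy^2z ∉ L.
Contradiction. Therefore L is not regular.

0^{2^p+k}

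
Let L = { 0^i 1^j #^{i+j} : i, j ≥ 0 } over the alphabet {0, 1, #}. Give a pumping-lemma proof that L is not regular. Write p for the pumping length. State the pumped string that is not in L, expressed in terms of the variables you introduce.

0^{p+k} 1^p #^{2p}

Assume L is regular; let p be its pumping constant.
Take w = 0^p 1^p #^{2p} ∈ L (with i=j=p, i+j=2p), |w| = 4p ≥ p.
Write w = xyz as guaranteed by the lemma, with |xy| ≤ p and |y| > 0.
Since the first p symbols of w are all 0's and |xy| ≤ p, y lies entirely in the leading 0-block: y = 0^k for some k with 1 ≤ k ≤ p.
Consider xy^2z = 0^{p+k} 1^p #^{2p}. Now the 0- and 1-counts sum to 2p+k, but the #-count is 2p ≠ 2p+k. So xy^2z ∉ L.
This contradicts the pumping lemma, so L is not regular.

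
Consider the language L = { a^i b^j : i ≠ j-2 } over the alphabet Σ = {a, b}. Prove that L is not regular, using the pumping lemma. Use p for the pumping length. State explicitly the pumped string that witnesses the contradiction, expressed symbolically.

a^{p+p!} b^{p+p!+2}

Assume L is regular; let p be its pumping constant.
Choose w = a^p b^{p+p!+2}. Since p ≠ (p+p!+2)-2 = p+p!, w ∈ L; and |w| ≥ p.
Write w = xyz as guaranteed by the lemma, with |xy| ≤ p and |y| > 0.
Because |xy| ≤ p and w begins with p copies of a, we have y = a^k with 1 ≤ k ≤ p.
Since 1 ≤ k ≤ p, k divides p!; set t = 1 + p!/k. Then xy^t z has p + (p!/k)·k = p + p! copies of a. Now the a-count is p+p! and (b-count)-2 = (p+p!+2)-2 = p+p!, so i ≠ j-2 fails. So xy^t z = a^{p+p!} b^{p+p!+2} ∉ L.
This contradicts the pumping lemma, so L is not regular.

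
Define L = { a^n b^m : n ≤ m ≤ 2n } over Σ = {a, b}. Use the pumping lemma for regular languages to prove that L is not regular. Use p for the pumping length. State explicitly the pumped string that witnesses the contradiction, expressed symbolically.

a^{p+k} b^p

Assume L is regular. Let p be the pumping length given by the pumping lemma.
Take w = a^p b^p ∈ L (since p ≤ p ≤ 2p), with |w| = 2p ≥ p.
Write w = xyz as guaranteed by the lemma, with |xy| ≤ p and y is nonempty.
Because |xy| ≤ p and w begins with p copies of a, we have y = a^k with 1 ≤ k ≤ p.
Pump with i = 2: xy^2z = a^{p+k} b^p. Now n = p+k > p = m, so the condition n ≤ m fails. Thus xy^2z ∉ L.
This is a contradiction; hence L is not regular.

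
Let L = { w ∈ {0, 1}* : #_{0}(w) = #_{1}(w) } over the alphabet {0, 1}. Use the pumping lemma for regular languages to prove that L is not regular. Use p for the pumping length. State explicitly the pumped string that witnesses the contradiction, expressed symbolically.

Assume L is regular. Let p be the pumping length given by the pumping lemma.
Choose w = 0^p 1^p ∈ L with |w| = 2p ≥ p.
By the pumping lemma, w = xyz with |xy| ≤ p and y is nonempty.
Since the first p symbols of w are all 0's and |xy| ≤ p, y lies entirely in the leading 0-block: y = 0^k for some k with 1 ≤ k ≤ p.
Pump with i = 2: xy^2z = 0^{p+k} 1^p has p+k occurrences of 0 but only p of 1. Since k ≥ 1 the counts differ, so xy^2z ∉ L.
This is a contradiction; hence L is not regular.

0^{p+k} 1^p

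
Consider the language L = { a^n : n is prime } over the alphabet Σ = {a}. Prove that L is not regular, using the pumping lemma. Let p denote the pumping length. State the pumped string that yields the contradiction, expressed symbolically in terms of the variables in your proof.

Assume L is regular. Let p be the pumping length given by the pumping lemma.
Let q be a prime with q ≥ p+2 (infinitely many primes exist), and take w = a^q ∈ L with |w| = q ≥ p.
The pumping lemma gives a decomposition w = xyz where |xy| ≤ p and |y| ≥ 1.
Then y = a^k for some k with 1 ≤ k ≤ p.
Since 1 ≤ k ≤ p, |xz| = q-k. Pump with i = q+1: |xy^{q+1}z| = (q-k)+(q+1)k = q+qk = q(1+k), which is composite (both factors ≥ 2). So xy^{q+1}z = a^{q(1+k)} ∉ L.
Contradiction. Therefore L is not regular.

a^{q(1+k)}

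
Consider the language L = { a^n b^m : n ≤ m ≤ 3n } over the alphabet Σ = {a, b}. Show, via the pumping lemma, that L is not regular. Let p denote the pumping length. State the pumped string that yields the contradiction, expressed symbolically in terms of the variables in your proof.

a^{p+k} b^p

Suppose for contradiction that L is regular, and let p be the pumping length.
Take w = a^p b^p ∈ L (since p ≤ p ≤ 3p), with |w| = 2p ≥ p.
Write w = xyz as guaranteed by the lemma, with |xy| ≤ p and y is nonempty.
The first p characters of w are a's, so xy (and hence y) consists only of a's. Write y = a^k, 1 ≤ k ≤ p.
Pump with i = 2: xy^2z = a^{p+k} b^p. Now n = p+k > p = m, so the condition n ≤ m fails. Thus xy^2z ∉ L.
This is a contradiction; hence L is not regular.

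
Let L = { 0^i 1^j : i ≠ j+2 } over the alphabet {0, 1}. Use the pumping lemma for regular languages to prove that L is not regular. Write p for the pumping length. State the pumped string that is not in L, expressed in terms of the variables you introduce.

Toward a contradiction, assume L is regular with pumping length p.
Choose w = 0^p 1^{p+p!-2}. Since p ≠ (p+p!-2)+2 = p+p!, w ∈ L; and |w| ≥ p.
By the pumping lemma, w = xyz with |xy| ≤ p and |y| > 0.
Because |xy| ≤ p and w begins with p copies of 0, we have y = 0^k with 1 ≤ k ≤ p.
Since 1 ≤ k ≤ p, k divides p!; set t = 1 + p!/k. Then xy^t z has p + (p!/k)·k = p + p! copies of 0. Now the 0-count is p+p! and (1-count)+2 = (p+p!-2)+2 = p+p!, so i ≠ j+2 fails. So xy^t z = 0^{p+p!} 1^{p+p!-2} ∉ L.
This is a contradiction; hence L is not regular.

0^{p+p!} 1^{p+p!-2}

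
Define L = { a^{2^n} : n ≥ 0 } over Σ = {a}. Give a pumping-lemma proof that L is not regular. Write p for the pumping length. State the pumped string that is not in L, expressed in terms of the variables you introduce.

Toward a contradiction, assume L is regular with pumping length p.
Take w = a^{2^p} ∈ L with |w| = 2^p ≥ p.
The pumping lemma gives a decomposition w = xyz where |xy| ≤ p and |y| ≥ 1.
Then y = a^k for some k with 1 ≤ k ≤ p.
Pump with i = 2: xy^2z = a^{2^p+k}. Since 1 ≤ k ≤ p < 2^p, we have 2^p < 2^p+k < 2^{p+1}, so 2^p+k is not a power of 2. So xy^2z ∉ L.
This is a contradiction; hence L is not regular.

a^{2^p+k}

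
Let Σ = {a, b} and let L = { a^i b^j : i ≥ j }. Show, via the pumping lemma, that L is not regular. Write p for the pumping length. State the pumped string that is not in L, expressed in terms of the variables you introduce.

a^{p-k} b^p

Assume L is regular; let p be its pumping constant.
Choose w = a^p b^p ∈ L, with |w| = 2p ≥ p.
Write w = xyz as guaranteed by the lemma, with |xy| ≤ p and |y| > 0.
Because |xy| ≤ p and w begins with p copies of a, we have y = a^k with 1 ≤ k ≤ p.
Consider xy^0z = xz = a^{p-k} b^p. Since k ≥ 1, the a-count p-k is less than p, so i ≥ j fails; thus xz ∉ L.
This is a contradiction; hence L is not regular.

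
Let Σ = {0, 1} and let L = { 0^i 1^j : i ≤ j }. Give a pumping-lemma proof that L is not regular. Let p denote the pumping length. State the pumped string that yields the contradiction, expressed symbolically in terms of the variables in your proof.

0^{p+k} 1^p

Suppose for contradiction that L is regular, and let p be the pumping length.
Choose w = 0^p 1^p ∈ L, with |w| = 2p ≥ p.
The pumping lemma gives a decomposition w = xyz where |xy| ≤ p and y is nonempty.
Since the first p symbols of w are all 0's and |xy| ≤ p, y lies entirely in the leading 0-block: y = 0^k for some k with 1 ≤ k ≤ p.
Consider xy^2z = 0^{p+k} 1^p. Since k ≥ 1, the 0-count p+k exceeds the 1-count p, so i ≤ j fails; thus xy^2z ∉ L.
This contradicts the pumping lemma, so L is not regular.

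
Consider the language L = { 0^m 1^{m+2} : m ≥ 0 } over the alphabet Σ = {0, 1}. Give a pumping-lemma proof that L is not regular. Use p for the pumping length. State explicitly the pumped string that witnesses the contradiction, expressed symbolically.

0^{p+k} 1^{p+2}

Toward a contradiction, assume L is regular with pumping length p.
Let w = 0^p 1^{p+2} ∈ L; note |w| = 2p+2 ≥ p.
By the pumping lemma, w = xyz with |xy| ≤ p and y is nonempty.
Since the first p symbols of w are all 0's and |xy| ≤ p, y lies entirely in the leading 0-block: y = 0^k for some k with 1 ≤ k ≤ p.
Pump with i = 2: xy^2z = 0^{p+k} 1^{p+2}. For this to lie in L we would need p+2 = (p+k)+2, which forces k = 0. But k ≥ 1, so xy^2z ∉ L.
This is a contradiction; hence L is not regular.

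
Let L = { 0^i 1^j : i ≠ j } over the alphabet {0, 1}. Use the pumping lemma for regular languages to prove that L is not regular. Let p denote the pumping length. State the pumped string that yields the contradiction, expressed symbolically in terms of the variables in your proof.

Assume L is regular; let p be its pumping constant.
Choose w = 0^p 1^{p+p!}. Since p ≠ p+p!, w ∈ L; and |w| ≥ p.
Write w = xyz as guaranteed by the lemma, with |xy| ≤ p and |y| > 0.
Because |xy| ≤ p and w begins with p copies of 0, we have y = 0^k with 1 ≤ k ≤ p.
Since 1 ≤ k ≤ p, k divides p!; set t = 1 + p!/k. Then xy^t z has p + (p!/k)·k = p + p! copies of 0. Now the 0-count equals the 1-count, so i ≠ j fails. So xy^t z = 0^{p+p!} 1^{p+p!} ∉ L.
This contradicts the pumping lemma, so L is not regular.

0^{p+p!} 1^{p+p!}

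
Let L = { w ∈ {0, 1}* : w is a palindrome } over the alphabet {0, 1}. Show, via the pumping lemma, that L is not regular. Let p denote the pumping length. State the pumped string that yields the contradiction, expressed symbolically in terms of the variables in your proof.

0^{p+k} 1 0^p

Assume L is regular; let p be its pumping constant.
Take w = 0^p 1 0^p, a palindrome of length 2p+1 ≥ p.
The pumping lemma gives a decomposition w = xyz where |xy| ≤ p and |y| ≥ 1.
Because |xy| ≤ p and w begins with p copies of 0, we have y = 0^k with 1 ≤ k ≤ p.
Pump with i = 2: xy^2z = 0^{p+k} 1 0^p. Its reverse is 0^p 1 0^{p+k}, which differs from xy^2z since k ≥ 1. So xy^2z is not a palindrome and xy^2z ∉ L.
This contradicts the pumping lemma, so L is not regular.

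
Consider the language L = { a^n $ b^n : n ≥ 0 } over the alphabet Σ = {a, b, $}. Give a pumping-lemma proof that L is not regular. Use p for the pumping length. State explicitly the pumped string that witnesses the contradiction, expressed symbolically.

Assume L is regular. Let p be the pumping length given by the pumping lemma.
Take w = a^p $ b^p ∈ L with |w| = 2p+1 ≥ p.
Write w = xyz as guaranteed by the lemma, with |xy| ≤ p and |y| ≥ 1.
Because |xy| ≤ p and w begins with p copies of a, we have y = a^k with 1 ≤ k ≤ p.
Pump with i = 2: xy^2z = a^{p+k} $ b^p, which would require p+k = p. But k ≥ 1, so xy^2z ∉ L.
Contradiction. Therefore L is not regular.

a^{p+k} $ b^p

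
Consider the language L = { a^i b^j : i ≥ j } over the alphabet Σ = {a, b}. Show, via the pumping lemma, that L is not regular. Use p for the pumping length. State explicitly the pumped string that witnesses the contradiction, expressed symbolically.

a^{p-k} b^p

Assume L is regular; let p be its pumping constant.
Choose w = a^p b^p ∈ L, with |w| = 2p ≥ p.
By the pumping lemma, w = xyz with |xy| ≤ p and |y| ≥ 1.
Since the first p symbols of w are all a's and |xy| ≤ p, y lies entirely in the leading a-block: y = a^k for some k with 1 ≤ k ≤ p.
Consider xy^0z = xz = a^{p-k} b^p. Since k ≥ 1, the a-count p-k is less than p, so i ≥ j fails; thus xz ∉ L.
This is a contradiction; hence L is not regular.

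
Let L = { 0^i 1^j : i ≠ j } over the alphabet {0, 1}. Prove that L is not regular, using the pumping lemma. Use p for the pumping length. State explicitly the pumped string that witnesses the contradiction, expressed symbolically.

Assume L is regular. Let p be the pumping length given by the pumping lemma.
Choose w = 0^p 1^{p+p!}. Since p ≠ p+p!, w ∈ L; and |w| ≥ p.
Write w = xyz as guaranteed by the lemma, with |xy| ≤ p and |y| ≥ 1.
The first p characters of w are 0's, so xy (and hence y) consists only of 0's. Write y = 0^k, 1 ≤ k ≤ p.
Since 1 ≤ k ≤ p, k divides p!; set t = 1 + p!/k. Then xy^t z has p + (p!/k)·k = p + p! copies of 0. Now the 0-count equals the 1-count, so i ≠ j fails. So xy^t z = 0^{p+p!} 1^{p+p!} ∉ L.
This contradicts the pumping lemma, so L is not regular.

0^{p+p!} 1^{p+p!}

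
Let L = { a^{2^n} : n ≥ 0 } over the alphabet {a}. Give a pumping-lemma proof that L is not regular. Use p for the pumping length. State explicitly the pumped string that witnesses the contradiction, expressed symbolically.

a^{2^p+k}

Toward a contradiction, assume L is regular with pumping length p.
Take w = a^{2^p} ∈ L with |w| = 2^p ≥ p.
The pumping lemma gives a decomposition w = xyz where |xy| ≤ p and y is nonempty.
Then y = a^k for some k with 1 ≤ k ≤ p.
Pump with i = 2: xy^2z = a^{2^p+k}. Since 1 ≤ k ≤ p < 2^p, we have 2^p < 2^p+k < 2^{p+1}, so 2^p+k is not a power of 2. So xy^2z ∉ L.
This contradicts the pumping lemma, so L is not regular.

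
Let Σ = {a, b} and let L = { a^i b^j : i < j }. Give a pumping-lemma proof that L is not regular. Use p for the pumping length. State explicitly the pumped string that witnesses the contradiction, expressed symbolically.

a^{p+k} b^{p+1}

Toward a contradiction, assume L is regular with pumping length p.
Choose w = a^p b^{p+1} ∈ L, with |w| = 2p+1 ≥ p.
The pumping lemma gives a decomposition w = xyz where |xy| ≤ p and y is nonempty.
Because |xy| ≤ p and w begins with p copies of a, we have y = a^k with 1 ≤ k ≤ p.
Consider xy^2z = a^{p+k} b^{p+1}. Since k ≥ 1, the a-count p+k is at least p+1, so i < j fails; thus xy^2z ∉ L.
Contradiction. Therefore L is not regular.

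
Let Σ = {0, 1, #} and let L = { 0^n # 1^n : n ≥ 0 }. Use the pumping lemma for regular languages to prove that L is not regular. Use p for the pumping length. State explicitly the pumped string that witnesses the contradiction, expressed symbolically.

0^{p+k} # 1^p

Assume L is regular; let p be its pumping constant.
Take w = 0^p # 1^p ∈ L with |w| = 2p+1 ≥ p.
The pumping lemma gives a decomposition w = xyz where |xy| ≤ p and |y| > 0.
Since the first p symbols of w are all 0's and |xy| ≤ p, y lies entirely in the leading 0-block: y = 0^k for some k with 1 ≤ k ≤ p.
Pump with i = 2: xy^2z = 0^{p+k} # 1^p, which would require p+k = p. But k ≥ 1, so xy^2z ∉ L.
This contradicts the pumping lemma, so L is not regular.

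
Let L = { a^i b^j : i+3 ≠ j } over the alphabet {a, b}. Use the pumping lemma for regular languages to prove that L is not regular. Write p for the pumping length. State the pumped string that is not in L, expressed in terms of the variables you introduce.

Toward a contradiction, assume L is regular with pumping length p.
Choose w = a^p b^{p+p!+3}. Since p ≠ (p+p!+3)-3 = p+p!, w ∈ L; and |w| ≥ p.
The pumping lemma gives a decomposition w = xyz where |xy| ≤ p and |y| ≥ 1.
Because |xy| ≤ p and w begins with p copies of a, we have y = a^k with 1 ≤ k ≤ p.
Since 1 ≤ k ≤ p, k divides p!; set t = 1 + p!/k. Then xy^t z has p + (p!/k)·k = p + p! copies of a. Now the a-count is p+p! and (b-count)-3 = (p+p!+3)-3 = p+p!, so i+3 ≠ j fails. So xy^t z = a^{p+p!} b^{p+p!+3} ∉ L.
This contradicts the pumping lemma, so L is not regular.

a^{p+p!} b^{p+p!+3}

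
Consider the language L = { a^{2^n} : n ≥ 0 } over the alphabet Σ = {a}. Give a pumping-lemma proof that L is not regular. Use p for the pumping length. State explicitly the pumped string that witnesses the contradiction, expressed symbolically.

Assume L is regular; let p be its pumping constant.
Take w = a^{2^p} ∈ L with |w| = 2^p ≥ p.
Write w = xyz as guaranteed by the lemma, with |xy| ≤ p and |y| ≥ 1.
Then y = a^k for some k with 1 ≤ k ≤ p.
Pump with i = 2: xy^2z = a^{2^p+k}. Since 1 ≤ k ≤ p < 2^p, we have 2^p < 2^p+k < 2^{p+1}, so 2^p+k is not a power of 2. So xy^2z ∉ L.
This contradicts the pumping lemma, so L is not regular.

a^{2^p+k}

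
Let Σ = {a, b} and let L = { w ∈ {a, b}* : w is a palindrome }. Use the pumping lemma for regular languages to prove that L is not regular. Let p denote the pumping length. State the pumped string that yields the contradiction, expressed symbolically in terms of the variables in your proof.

a^{p+k} b a^p

Assume L is regular. Let p be the pumping length given by the pumping lemma.
Take w = a^p b a^p, a palindrome of length 2p+1 ≥ p.
By the pumping lemma, w = xyz with |xy| ≤ p and |y| ≥ 1.
Since the first p symbols of w are all a's and |xy| ≤ p, y lies entirely in the leading a-block: y = a^k for some k with 1 ≤ k ≤ p.
Pump with i = 2: xy^2z = a^{p+k} b a^p. Its reverse is a^p b a^{p+k}, which differs from xy^2z since k ≥ 1. So xy^2z is not a palindrome and xy^2z ∉ L.
This is a contradiction; hence L is not regular.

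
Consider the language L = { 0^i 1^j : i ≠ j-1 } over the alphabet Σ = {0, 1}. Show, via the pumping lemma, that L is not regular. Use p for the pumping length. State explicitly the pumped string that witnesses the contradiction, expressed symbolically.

0^{p+p!} 1^{p+p!+1}

Toward a contradiction, assume L is regular with pumping length p.
Choose w = 0^p 1^{p+p!+1}. Since p ≠ (p+p!+1)-1 = p+p!, w ∈ L; and |w| ≥ p.
The pumping lemma gives a decomposition w = xyz where |xy| ≤ p and y is nonempty.
Since the first p symbols of w are all 0's and |xy| ≤ p, y lies entirely in the leading 0-block: y = 0^k for some k with 1 ≤ k ≤ p.
Since 1 ≤ k ≤ p, k divides p!; set t = 1 + p!/k. Then xy^t z has p + (p!/k)·k = p + p! copies of 0. Now the 0-count is p+p! and (1-count)-1 = (p+p!+1)-1 = p+p!, so i ≠ j-1 fails. So xy^t z = 0^{p+p!} 1^{p+p!+1} ∉ L.
This contradicts the pumping lemma, so L is not regular.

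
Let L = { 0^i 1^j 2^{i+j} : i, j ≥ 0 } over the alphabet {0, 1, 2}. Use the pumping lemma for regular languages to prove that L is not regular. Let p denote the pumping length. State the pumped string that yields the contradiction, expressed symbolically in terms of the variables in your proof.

Assume L is regular. Let p be the pumping length given by the pumping lemma.
Take w = 0^p 1^p 2^{2p} ∈ L (with i=j=p, i+j=2p), |w| = 4p ≥ p.
By the pumping lemma, w = xyz with |xy| ≤ p and |y| ≥ 1.
Since the first p symbols of w are all 0's and |xy| ≤ p, y lies entirely in the leading 0-block: y = 0^k for some k with 1 ≤ k ≤ p.
Consider xy^2z = 0^{p+k} 1^p 2^{2p}. Now the 0- and 1-counts sum to 2p+k, but the 2-count is 2p ≠ 2p+k. So xy^2z ∉ L.
Contradiction. Therefore L is not regular.

0^{p+k} 1^p 2^{2p}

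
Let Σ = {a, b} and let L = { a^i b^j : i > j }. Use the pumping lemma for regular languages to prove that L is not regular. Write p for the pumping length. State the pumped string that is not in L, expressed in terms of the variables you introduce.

Assume L is regular; let p be its pumping constant.
Choose w = a^{p+1} b^p ∈ L, with |w| = 2p+1 ≥ p.
The pumping lemma gives a decomposition w = xyz where |xy| ≤ p and |y| > 0.
Since the first p symbols of w are all a's and |xy| ≤ p, y lies entirely in the leading a-block: y = a^k for some k with 1 ≤ k ≤ p.
Consider xy^0z = xz = a^{p+1-k} b^p. Since k ≥ 1, the a-count p+1-k is at most p, so i > j fails; thus xz ∉ L.
This is a contradiction; hence L is not regular.

a^{p+1-k} b^p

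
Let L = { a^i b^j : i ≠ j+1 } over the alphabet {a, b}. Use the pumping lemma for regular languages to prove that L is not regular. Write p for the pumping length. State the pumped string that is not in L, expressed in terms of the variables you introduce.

Assume L is regular; let p be its pumping constant.
Choose w = a^p b^{p+p!-1}. Since p ≠ (p+p!-1)+1 = p+p!, w ∈ L; and |w| ≥ p.
The pumping lemma gives a decomposition w = xyz where |xy| ≤ p and y is nonempty.
Because |xy| ≤ p and w begins with p copies of a, we have y = a^k with 1 ≤ k ≤ p.
Since 1 ≤ k ≤ p, k divides p!; set t = 1 + p!/k. Then xy^t z has p + (p!/k)·k = p + p! copies of a. Now the a-count is p+p! and (b-count)+1 = (p+p!-1)+1 = p+p!, so i ≠ j+1 fails. So xy^t z = a^{p+p!} b^{p+p!-1} ∉ L.
Contradiction. Therefore L is not regular.

a^{p+p!} b^{p+p!-1}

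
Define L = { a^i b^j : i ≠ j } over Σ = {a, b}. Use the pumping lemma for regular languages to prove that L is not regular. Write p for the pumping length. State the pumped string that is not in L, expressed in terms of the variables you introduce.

a^{p+p!} b^{p+p!}

Toward a contradiction, assume L is regular with pumping length p.
Choose w = a^p b^{p+p!}. Since p ≠ p+p!, w ∈ L; and |w| ≥ p.
The pumping lemma gives a decomposition w = xyz where |xy| ≤ p and |y| > 0.
Since the first p symbols of w are all a's and |xy| ≤ p, y lies entirely in the leading a-block: y = a^k for some k with 1 ≤ k ≤ p.
Since 1 ≤ k ≤ p, k divides p!; set t = 1 + p!/k. Then xy^t z has p + (p!/k)·k = p + p! copies of a. Now the a-count equals the b-count, so i ≠ j fails. So xy^t z = a^{p+p!} b^{p+p!} ∉ L.
Contradiction. Therefore L is not regular.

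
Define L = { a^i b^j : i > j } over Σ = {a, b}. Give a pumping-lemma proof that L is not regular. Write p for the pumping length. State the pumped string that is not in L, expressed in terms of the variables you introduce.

a^{p+1-k} b^p

Suppose for contradiction that L is regular, and let p be the pumping length.
Choose w = a^{p+1} b^p ∈ L, with |w| = 2p+1 ≥ p.
By the pumping lemma, w = xyz with |xy| ≤ p and y is nonempty.
Since the first p symbols of w are all a's and |xy| ≤ p, y lies entirely in the leading a-block: y = a^k for some k with 1 ≤ k ≤ p.
Consider xy^0z = xz = a^{p+1-k} b^p. Since k ≥ 1, the a-count p+1-k is at most p, so i > j fails; thus xz ∉ L.
This contradicts the pumping lemma, so L is not regular.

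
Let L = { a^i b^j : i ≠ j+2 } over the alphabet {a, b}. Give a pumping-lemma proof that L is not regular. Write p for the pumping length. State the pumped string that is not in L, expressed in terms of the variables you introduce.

a^{p+p!} b^{p+p!-2}

Toward a contradiction, assume L is regular with pumping length p.
Choose w = a^p b^{p+p!-2}. Since p ≠ (p+p!-2)+2 = p+p!, w ∈ L; and |w| ≥ p.
Write w = xyz as guaranteed by the lemma, with |xy| ≤ p and |y| > 0.
Since the first p symbols of w are all a's and |xy| ≤ p, y lies entirely in the leading a-block: y = a^k for some k with 1 ≤ k ≤ p.
Since 1 ≤ k ≤ p, k divides p!; set t = 1 + p!/k. Then xy^t z has p + (p!/k)·k = p + p! copies of a. Now the a-count is p+p! and (b-count)+2 = (p+p!-2)+2 = p+p!, so i ≠ j+2 fails. So xy^t z = a^{p+p!} b^{p+p!-2} ∉ L.
This contradicts the pumping lemma, so L is not regular.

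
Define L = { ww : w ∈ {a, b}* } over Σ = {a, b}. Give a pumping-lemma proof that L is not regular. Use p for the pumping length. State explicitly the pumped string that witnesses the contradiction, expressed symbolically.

Assume L is regular. Let p be the pumping length given by the pumping lemma.
Take w = a^p b^p a^p b^p = uu where u = a^pb^p; then w ∈ L and |w| = 4p ≥ p.
The pumping lemma gives a decomposition w = xyz where |xy| ≤ p and y is nonempty.
Since the first p symbols of w are all a's and |xy| ≤ p, y lies entirely in the leading a-block: y = a^k for some k with 1 ≤ k ≤ p.
Pump with i = 2: xy^2z = a^{p+k} b^p a^p b^p, of length 4p+k. Suppose this equals vv. The string starts with a and ends with b, so v does too; thus the boundary between the two copies of v is a b→a transition. There is exactly one such transition, at position 2p+k, so |v| = 2p+k and |vv| = 4p+2k ≠ 4p+k since k ≥ 1. So xy^2z ∉ L.
This contradicts the pumping lemma, so L is not regular.

a^{p+k} b^p a^p b^p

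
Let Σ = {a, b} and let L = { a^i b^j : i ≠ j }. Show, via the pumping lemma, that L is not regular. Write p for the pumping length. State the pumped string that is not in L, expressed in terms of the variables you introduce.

Toward a contradiction, assume L is regular with pumping length p.
Choose w = a^p b^{p+p!}. Since p ≠ p+p!, w ∈ L; and |w| ≥ p.
The pumping lemma gives a decomposition w = xyz where |xy| ≤ p and |y| > 0.
Since the first p symbols of w are all a's and |xy| ≤ p, y lies entirely in the leading a-block: y = a^k for some k with 1 ≤ k ≤ p.
Since 1 ≤ k ≤ p, k divides p!; set t = 1 + p!/k. Then xy^t z has p + (p!/k)·k = p + p! copies of a. Now the a-count equals the b-count, so i ≠ j fails. So xy^t z = a^{p+p!} b^{p+p!} ∉ L.
This is a contradiction; hence L is not regular.

a^{p+p!} b^{p+p!}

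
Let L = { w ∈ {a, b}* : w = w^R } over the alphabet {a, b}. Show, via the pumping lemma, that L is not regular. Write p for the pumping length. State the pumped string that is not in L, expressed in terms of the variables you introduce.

Assume L is regular; let p be its pumping constant.
Take w = a^p b a^p, a palindrome of length 2p+1 ≥ p.
Write w = xyz as guaranteed by the lemma, with |xy| ≤ p and |y| > 0.
Because |xy| ≤ p and w begins with p copies of a, we have y = a^k with 1 ≤ k ≤ p.
Pump with i = 2: xy^2z = a^{p+k} b a^p. Its reverse is a^p b a^{p+k}, which differs from xy^2z since k ≥ 1. So xy^2z is not a palindrome and xy^2z ∉ L.
Contradiction. Therefore L is not regular.

a^{p+k} b a^p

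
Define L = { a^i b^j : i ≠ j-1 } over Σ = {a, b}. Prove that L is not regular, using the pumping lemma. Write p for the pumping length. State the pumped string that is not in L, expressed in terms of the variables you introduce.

Toward a contradiction, assume L is regular with pumping length p.
Choose w = a^p b^{p+p!+1}. Since p ≠ (p+p!+1)-1 = p+p!, w ∈ L; and |w| ≥ p.
By the pumping lemma, w = xyz with |xy| ≤ p and |y| > 0.
Because |xy| ≤ p and w begins with p copies of a, we have y = a^k with 1 ≤ k ≤ p.
Since 1 ≤ k ≤ p, k divides p!; set t = 1 + p!/k. Then xy^t z has p + (p!/k)·k = p + p! copies of a. Now the a-count is p+p! and (b-count)-1 = (p+p!+1)-1 = p+p!, so i ≠ j-1 fails. So xy^t z = a^{p+p!} b^{p+p!+1} ∉ L.
Contradiction. Therefore L is not regular.

a^{p+p!} b^{p+p!+1}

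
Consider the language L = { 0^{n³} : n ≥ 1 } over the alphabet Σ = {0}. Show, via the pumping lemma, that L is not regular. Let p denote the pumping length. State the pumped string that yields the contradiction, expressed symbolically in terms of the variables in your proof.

Toward a contradiction, assume L is regular with pumping length p.
Take w = 0^{p³} ∈ L with |w| = p³ ≥ p.
By the pumping lemma, w = xyz with |xy| ≤ p and y is nonempty.
Then y = 0^k for some k with 1 ≤ k ≤ p.
Pump with i = 2: xy^2z = 0^{p³+k}. Since 1 ≤ k ≤ p, p³ < p³+k ≤ p³+p < p³+3p²+3p+1 = (p+1)³, so p³+k is not a perfect cube. So xy^2z ∉ L.
This is a contradiction; hence L is not regular.

0^{p³+k}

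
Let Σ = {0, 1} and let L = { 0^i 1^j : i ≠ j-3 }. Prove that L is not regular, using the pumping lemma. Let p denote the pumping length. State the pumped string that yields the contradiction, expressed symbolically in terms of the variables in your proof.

Assume L is regular; let p be its pumping constant.
Choose w = 0^p 1^{p+p!+3}. Since p ≠ (p+p!+3)-3 = p+p!, w ∈ L; and |w| ≥ p.
Write w = xyz as guaranteed by the lemma, with |xy| ≤ p and y is nonempty.
Because |xy| ≤ p and w begins with p copies of 0, we have y = 0^k with 1 ≤ k ≤ p.
Since 1 ≤ k ≤ p, k divides p!; set t = 1 + p!/k. Then xy^t z has p + (p!/k)·k = p + p! copies of 0. Now the 0-count is p+p! and (1-count)-3 = (p+p!+3)-3 = p+p!, so i ≠ j-3 fails. So xy^t z = 0^{p+p!} 1^{p+p!+3} ∉ L.
This contradicts the pumping lemma, so L is not regular.

0^{p+p!} 1^{p+p!+3}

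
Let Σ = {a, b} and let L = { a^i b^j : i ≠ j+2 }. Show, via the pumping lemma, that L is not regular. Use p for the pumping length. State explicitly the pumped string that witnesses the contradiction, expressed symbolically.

a^{p+p!} b^{p+p!-2}

Assume L is regular; let p be its pumping constant.
Choose w = a^p b^{p+p!-2}. Since p ≠ (p+p!-2)+2 = p+p!, w ∈ L; and |w| ≥ p.
Write w = xyz as guaranteed by the lemma, with |xy| ≤ p and |y| > 0.
Because |xy| ≤ p and w begins with p copies of a, we have y = a^k with 1 ≤ k ≤ p.
Since 1 ≤ k ≤ p, k divides p!; set t = 1 + p!/k. Then xy^t z has p + (p!/k)·k = p + p! copies of a. Now the a-count is p+p! and (b-count)+2 = (p+p!-2)+2 = p+p!, so i ≠ j+2 fails. So xy^t z = a^{p+p!} b^{p+p!-2} ∉ L.
This contradicts the pumping lemma, so L is not regular.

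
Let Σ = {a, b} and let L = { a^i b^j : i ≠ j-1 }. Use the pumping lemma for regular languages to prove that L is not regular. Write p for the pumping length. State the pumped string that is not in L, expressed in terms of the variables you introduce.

a^{p+p!} b^{p+p!+1}

Suppose for contradiction that L is regular, and let p be the pumping length.
Choose w = a^p b^{p+p!+1}. Since p ≠ (p+p!+1)-1 = p+p!, w ∈ L; and |w| ≥ p.
By the pumping lemma, w = xyz with |xy| ≤ p and |y| ≥ 1.
Since the first p symbols of w are all a's and |xy| ≤ p, y lies entirely in the leading a-block: y = a^k for some k with 1 ≤ k ≤ p.
Since 1 ≤ k ≤ p, k divides p!; set t = 1 + p!/k. Then xy^t z has p + (p!/k)·k = p + p! copies of a. Now the a-count is p+p! and (b-count)-1 = (p+p!+1)-1 = p+p!, so i ≠ j-1 fails. So xy^t z = a^{p+p!} b^{p+p!+1} ∉ L.
Contradiction. Therefore L is not regular.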